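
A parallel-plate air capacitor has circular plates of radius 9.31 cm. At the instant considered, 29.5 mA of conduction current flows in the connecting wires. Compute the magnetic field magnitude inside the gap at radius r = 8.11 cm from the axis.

5.52×10^-8 T

Between the plates the displacement current equals the wire current: I_d = 29.5 mA = 0.0295 A.
For r < R the Ampère–Maxwell law gives B(2πr) = μ₀ I_d (r²/R²), so B = μ₀ I_d r/(2πR²) = (4π×10^-7)(0.0295)(0.0811)/(2π·0.0931²) = 5.52×10^-8 T.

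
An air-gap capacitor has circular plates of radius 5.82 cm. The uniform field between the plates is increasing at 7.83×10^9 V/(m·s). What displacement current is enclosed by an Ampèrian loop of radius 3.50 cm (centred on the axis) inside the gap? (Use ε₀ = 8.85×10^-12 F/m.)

Total displacement current: I_d = ε₀(πR²)(dE/dt) = (8.85×10^-12)(0.01064)(7.83×10^9) = 7.373×10^-4 A.
Through an area πr² the displacement current is I_d·(πr²/πR²) = I_d (r/R)² = 2.67×10^-4 A.

2.67×10^-4 A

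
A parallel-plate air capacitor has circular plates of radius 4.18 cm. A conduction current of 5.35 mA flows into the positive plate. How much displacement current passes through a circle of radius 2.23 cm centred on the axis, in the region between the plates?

1.52×10^-3 A

By continuity the displacement current in the gap matches the conduction current: I_d = 5.35×10^-3 A.
Through an area πr² the displacement current is I_d·(πr²/πR²) = I_d (r/R)² = 1.52×10^-3 A.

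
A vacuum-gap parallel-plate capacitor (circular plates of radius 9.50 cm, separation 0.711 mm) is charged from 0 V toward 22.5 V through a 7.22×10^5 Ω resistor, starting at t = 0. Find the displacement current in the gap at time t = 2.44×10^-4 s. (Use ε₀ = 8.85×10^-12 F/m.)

1.20×10^-5 A

With C = ε₀A/d = (8.85×10^-12)(0.02835)/(7.11×10^-4) = 3.529×10^-10 F, the time constant is τ = RC = 2.548×10^-4 s, so t/τ = 0.9576 and e^(−t/τ) = 0.3838.
I_d = I_cond = (V₀/R) e^(−t/τ) = (3.116×10^-5)(0.3838) = 1.20×10^-5 A.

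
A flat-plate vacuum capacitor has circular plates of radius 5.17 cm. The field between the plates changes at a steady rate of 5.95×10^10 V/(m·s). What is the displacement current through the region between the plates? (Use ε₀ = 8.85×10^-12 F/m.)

The displacement current is ε₀ times dΦ_E/dt = ε₀ A dE/dt = (8.85×10^-12)(8.397×10^-3)(5.95×10^10) = 4.42×10^-3 A.

4.42×10^-3 A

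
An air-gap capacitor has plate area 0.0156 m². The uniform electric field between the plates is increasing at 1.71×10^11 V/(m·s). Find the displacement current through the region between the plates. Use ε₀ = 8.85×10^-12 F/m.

With a uniform field, Φ_E = EA, so I_d = ε₀ A dE/dt = 0.0236 A.

0.0236 A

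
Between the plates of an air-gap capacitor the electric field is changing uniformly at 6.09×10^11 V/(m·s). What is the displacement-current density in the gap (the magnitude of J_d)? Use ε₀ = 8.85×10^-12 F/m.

5.39 A/m²

J_d = ε₀ dE/dt = (8.85×10^-12)(6.09×10^11) = 5.39 A/m².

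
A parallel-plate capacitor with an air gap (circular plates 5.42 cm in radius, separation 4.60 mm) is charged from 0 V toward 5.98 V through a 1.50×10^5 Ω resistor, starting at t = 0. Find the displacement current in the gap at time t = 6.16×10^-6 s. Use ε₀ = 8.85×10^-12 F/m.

C = ε₀A/d = (8.85×10^-12)(9.229×10^-3)/(4.60×10^-3) = 1.776×10^-11 F and τ = RC = 2.664×10^-6 s. I_d in the gap equals the RC charging current.
I_d(t) = (V₀/R) e^(−t/τ) = 3.987×10^-5 · e^(−2.312) = 3.95×10^-6 A.

3.95×10^-6 A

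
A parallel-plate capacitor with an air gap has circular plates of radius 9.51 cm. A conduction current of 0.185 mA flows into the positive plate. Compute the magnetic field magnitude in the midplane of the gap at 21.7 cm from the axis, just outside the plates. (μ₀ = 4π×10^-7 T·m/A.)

Between the plates the displacement current equals the wire current: I_d = 0.185 mA = 1.85×10^-4 A.
With r > R the enclosed displacement current is the full I_d; B = μ₀ I_d / (2πr) = 1.71×10^-10 T.

1.71×10^-10 T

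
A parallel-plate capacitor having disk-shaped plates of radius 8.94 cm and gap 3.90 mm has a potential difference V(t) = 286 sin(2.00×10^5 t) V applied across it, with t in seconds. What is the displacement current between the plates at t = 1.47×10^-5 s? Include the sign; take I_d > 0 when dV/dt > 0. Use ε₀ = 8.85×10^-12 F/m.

-3.19×10^-3 A

C = ε₀A/d = (8.85×10^-12)(0.02511)/(3.90×10^-3) = 5.698×10^-11 F. dV/dt = V₀ω·cos(ωt); at ωt = 2.94 rad this factor is -0.9797.
I_d = C dV/dt = (5.698×10^-11)(286)(2.00×10^5)(-0.9797) = -3.19×10^-3 A.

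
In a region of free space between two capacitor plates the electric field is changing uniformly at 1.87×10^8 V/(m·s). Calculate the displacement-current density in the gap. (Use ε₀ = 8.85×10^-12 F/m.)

J_d = ε₀ dE/dt = (8.85×10^-12)(1.87×10^8) = 1.65×10^-3 A/m².

1.65×10^-3 A/m²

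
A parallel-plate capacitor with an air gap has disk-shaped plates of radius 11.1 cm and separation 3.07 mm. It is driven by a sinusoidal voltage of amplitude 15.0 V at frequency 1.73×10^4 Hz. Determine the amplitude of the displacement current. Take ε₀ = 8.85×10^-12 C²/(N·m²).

1.82×10^-4 A

The displacement current equals the conduction current C dV/dt, which peaks at C V₀ ω.
With C = ε₀A/d = (8.85×10^-12)(0.03871)/(3.07×10^-3) = 1.116×10^-10 F and ω = 2πf = 1.087×10^5 rad/s, I_d,max = (1.116×10^-10)(15.0)(1.087×10^5) = 1.82×10^-4 A.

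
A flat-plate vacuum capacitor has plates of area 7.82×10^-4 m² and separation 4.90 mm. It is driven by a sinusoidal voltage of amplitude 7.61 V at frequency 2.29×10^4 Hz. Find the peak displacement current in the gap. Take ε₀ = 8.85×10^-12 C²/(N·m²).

The displacement current equals the conduction current C dV/dt, which peaks at C V₀ ω.
With C = ε₀A/d = (8.85×10^-12)(7.82×10^-4)/(4.90×10^-3) = 1.412×10^-12 F and ω = 2πf = 1.439×10^5 rad/s, I_d,max = (1.412×10^-12)(7.61)(1.439×10^5) = 1.55×10^-6 A.

1.55×10^-6 A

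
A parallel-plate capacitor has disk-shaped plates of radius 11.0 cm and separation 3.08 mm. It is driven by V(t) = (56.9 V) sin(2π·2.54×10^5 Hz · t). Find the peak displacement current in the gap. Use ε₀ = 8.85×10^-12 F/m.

9.92×10^-3 A

(dE/dt)_max = V₀ω/d = 2.948×10^10 V/(m·s); ω = 2πf = 1.596×10^6 rad/s.
I_d,max = ε₀ A (dE/dt)_max = (8.85×10^-12)(0.03801)(2.948×10^10) = 9.92×10^-3 A.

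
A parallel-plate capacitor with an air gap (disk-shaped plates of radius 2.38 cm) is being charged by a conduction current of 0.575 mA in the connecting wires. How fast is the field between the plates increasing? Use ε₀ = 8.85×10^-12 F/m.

By continuity, I_d in the gap equals the 0.575 mA flowing in the wire.
Inverting I_d = ε₀ A dE/dt gives dE/dt = 5.75×10^-4 / (8.85×10^-12 · 1.780×10^-3) = 3.65×10^10 V/(m·s).

3.65×10^10 V/(m·s)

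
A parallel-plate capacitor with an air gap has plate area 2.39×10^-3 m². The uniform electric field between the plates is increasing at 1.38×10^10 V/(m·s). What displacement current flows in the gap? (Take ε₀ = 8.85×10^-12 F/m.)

2.92×10^-4 A

I_d = ε₀ A (dE/dt) = (8.85×10^-12)(2.39×10^-3 m²)(1.38×10^10) = 2.92×10^-4 A.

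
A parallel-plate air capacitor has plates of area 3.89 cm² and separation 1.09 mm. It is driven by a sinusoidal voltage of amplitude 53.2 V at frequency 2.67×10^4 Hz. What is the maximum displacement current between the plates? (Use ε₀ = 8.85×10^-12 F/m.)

2.82×10^-5 A

C = ε₀A/d = (8.85×10^-12)(3.89×10^-4)/(1.09×10^-3) = 3.158×10^-12 F; ω = 2πf = 1.678×10^5 rad/s.
I_d = C dV/dt, so |I_d|_max = C V₀ ω = (3.158×10^-12)(53.2)(1.678×10^5) = 2.82×10^-5 A.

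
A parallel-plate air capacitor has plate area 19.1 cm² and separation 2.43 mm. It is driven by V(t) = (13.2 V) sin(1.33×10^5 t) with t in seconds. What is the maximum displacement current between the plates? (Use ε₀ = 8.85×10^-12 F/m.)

C = ε₀A/d = (8.85×10^-12)(1.91×10^-3)/(2.43×10^-3) = 6.956×10^-12 F; ω = 1.33×10^5 rad/s.
I_d = C dV/dt, so |I_d|_max = C V₀ ω = (6.956×10^-12)(13.2)(1.33×10^5) = 1.22×10^-5 A.

1.22×10^-5 A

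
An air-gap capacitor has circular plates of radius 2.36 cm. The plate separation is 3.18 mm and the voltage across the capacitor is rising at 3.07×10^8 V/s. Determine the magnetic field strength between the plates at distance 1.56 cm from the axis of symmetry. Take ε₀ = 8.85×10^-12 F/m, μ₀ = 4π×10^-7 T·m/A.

I_d = C dV/dt with C = ε₀πR²/d = 4.870×10^-12 F, so I_d = (4.870×10^-12)(3.07×10^8) = 1.495×10^-3 A.
For r < R the Ampère–Maxwell law gives B(2πr) = μ₀ I_d (r²/R²), so B = μ₀ I_d r/(2πR²) = (4π×10^-7)(1.495×10^-3)(0.0156)/(2π·0.0236²) = 8.37×10^-9 T.

8.37×10^-9 T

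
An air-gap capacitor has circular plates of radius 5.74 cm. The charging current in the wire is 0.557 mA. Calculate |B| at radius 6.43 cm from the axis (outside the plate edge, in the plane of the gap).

1.73×10^-9 T

No conduction current crosses the gap, so I_d there equals the 5.57×10^-4 A in the leads.
Outside the plates the loop encloses all of I_d, so B·2πr = μ₀ I_d and B = 1.73×10^-9 T.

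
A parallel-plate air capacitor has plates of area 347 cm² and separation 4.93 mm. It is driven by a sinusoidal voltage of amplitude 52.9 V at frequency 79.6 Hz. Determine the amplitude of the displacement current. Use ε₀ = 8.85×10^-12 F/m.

The displacement current equals the conduction current C dV/dt, which peaks at C V₀ ω.
With C = ε₀A/d = (8.85×10^-12)(0.0347)/(4.93×10^-3) = 6.229×10^-11 F and ω = 2πf = 500.1 rad/s, I_d,max = (6.229×10^-11)(52.9)(500.1) = 1.65×10^-6 A.

1.65×10^-6 A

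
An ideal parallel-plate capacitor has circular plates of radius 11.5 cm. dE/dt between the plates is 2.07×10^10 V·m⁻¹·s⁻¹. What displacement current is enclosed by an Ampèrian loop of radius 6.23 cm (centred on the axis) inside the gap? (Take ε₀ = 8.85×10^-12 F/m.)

I_d = ε₀ dΦ_E/dt = ε₀ πR² (dE/dt) = (8.85×10^-12)(0.04155)(2.07×10^10) = 7.612×10^-3 A through the full plate area.
The field is uniform, so I_d,enc = I_d (r/R)² = (7.612×10^-3)(6.23/11.5)² = 2.23×10^-3 A.

2.23×10^-3 A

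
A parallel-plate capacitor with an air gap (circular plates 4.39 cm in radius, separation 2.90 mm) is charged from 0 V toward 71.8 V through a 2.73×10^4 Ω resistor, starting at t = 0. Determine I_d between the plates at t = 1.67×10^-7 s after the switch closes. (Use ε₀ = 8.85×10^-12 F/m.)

1.89×10^-3 A

With C = ε₀A/d = (8.85×10^-12)(6.055×10^-3)/(2.90×10^-3) = 1.848×10^-11 F, the time constant is τ = RC = 5.045×10^-7 s, so t/τ = 0.3310 and e^(−t/τ) = 0.7182.
I_d = I_cond = (V₀/R) e^(−t/τ) = (2.630×10^-3)(0.7182) = 1.89×10^-3 A.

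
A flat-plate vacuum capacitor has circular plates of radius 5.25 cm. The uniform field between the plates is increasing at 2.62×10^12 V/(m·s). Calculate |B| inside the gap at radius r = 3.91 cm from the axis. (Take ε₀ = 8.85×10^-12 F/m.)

I_d = ε₀ dΦ_E/dt = ε₀ πR² (dE/dt) = (8.85×10^-12)(8.659×10^-3)(2.62×10^12) = 0.2008 A through the full plate area.
An Ampèrian loop of radius r encloses a fraction (r/R)² of I_d. Then B·2πr = μ₀ I_d (r/R)², giving B = μ₀ I_d r/(2πR²) = 5.70×10^-7 T.

5.70×10^-7 T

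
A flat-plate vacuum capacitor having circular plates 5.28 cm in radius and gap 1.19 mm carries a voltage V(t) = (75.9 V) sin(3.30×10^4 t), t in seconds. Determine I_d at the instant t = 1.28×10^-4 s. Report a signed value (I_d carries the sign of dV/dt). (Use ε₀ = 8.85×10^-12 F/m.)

dV/dt = (75.9)(3.30×10^4)·cos(4.224) = -1.175×10^6 V/s.
I_d = C dV/dt with C = ε₀A/d = (8.85×10^-12)(8.758×10^-3)/(1.19×10^-3) = 6.513×10^-11 F, so I_d = (6.513×10^-11)(-1.175×10^6) = -7.65×10^-5 A.

-7.65×10^-5 A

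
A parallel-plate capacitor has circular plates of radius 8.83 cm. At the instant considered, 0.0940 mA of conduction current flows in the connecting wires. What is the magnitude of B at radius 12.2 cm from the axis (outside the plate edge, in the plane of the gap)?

No conduction current crosses the gap, so I_d there equals the 9.40×10^-5 A in the leads.
With r > R the enclosed displacement current is the full I_d; B = μ₀ I_d / (2πr) = 1.54×10^-10 T.

1.54×10^-10 T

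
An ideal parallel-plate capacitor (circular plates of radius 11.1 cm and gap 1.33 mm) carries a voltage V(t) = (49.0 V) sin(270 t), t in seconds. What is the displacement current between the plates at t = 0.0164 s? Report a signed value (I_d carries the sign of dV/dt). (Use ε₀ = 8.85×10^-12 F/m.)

C = ε₀A/d = (8.85×10^-12)(0.03871)/(1.33×10^-3) = 2.576×10^-10 F. dV/dt = V₀ω·cos(ωt); at ωt = 4.428 rad this factor is -0.2806.
I_d = C dV/dt = (2.576×10^-10)(49.0)(270)(-0.2806) = -9.56×10^-7 A.

-9.56×10^-7 A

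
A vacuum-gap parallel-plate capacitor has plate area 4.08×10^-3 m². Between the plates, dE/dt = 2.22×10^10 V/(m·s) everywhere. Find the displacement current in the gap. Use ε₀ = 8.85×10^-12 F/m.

8.02×10^-4 A

With a uniform field, Φ_E = EA, so I_d = ε₀ A dE/dt = 8.02×10^-4 A.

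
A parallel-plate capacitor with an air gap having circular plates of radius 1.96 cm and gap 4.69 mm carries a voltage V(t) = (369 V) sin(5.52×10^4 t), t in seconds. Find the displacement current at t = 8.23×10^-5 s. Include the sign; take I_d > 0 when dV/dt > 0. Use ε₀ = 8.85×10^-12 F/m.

dE/dt = (V₀ω/d)·cos(ωt) with ωt = 4.54296 rad: (369)(5.52×10^4)(-0.1686)/(4.69×10^-3) = -7.322×10^8 V/(m·s).
I_d = ε₀ A dE/dt = (8.85×10^-12)(1.207×10^-3)(-7.322×10^8) = -7.82×10^-6 A.

-7.82×10^-6 A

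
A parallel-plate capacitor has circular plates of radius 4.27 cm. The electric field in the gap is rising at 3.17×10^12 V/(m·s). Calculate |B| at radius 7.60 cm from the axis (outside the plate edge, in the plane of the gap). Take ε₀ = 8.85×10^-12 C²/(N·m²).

4.23×10^-7 T

Through the whole plate area (πR² = 5.728×10^-3 m²), I_d = ε₀ πR² dE/dt = 0.1607 A.
For r ≥ R the full I_d is enclosed: B = μ₀ I_d/(2πr) = (4π×10^-7)(0.1607)/(2π·0.0760) = 4.23×10^-7 T.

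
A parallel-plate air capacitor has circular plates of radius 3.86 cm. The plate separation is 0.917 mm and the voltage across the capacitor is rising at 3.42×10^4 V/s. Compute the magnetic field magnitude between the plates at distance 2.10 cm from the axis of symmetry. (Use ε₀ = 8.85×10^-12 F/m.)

4.36×10^-12 T

dE/dt = (dV/dt)/d = 3.730×10^7 V/(m·s); I_d = ε₀(πR²)(dE/dt) = (8.85×10^-12)(4.681×10^-3)(3.730×10^7) = 1.545×10^-6 A.
An Ampèrian loop of radius r encloses a fraction (r/R)² of I_d. Then B·2πr = μ₀ I_d (r/R)², giving B = μ₀ I_d r/(2πR²) = 4.36×10^-12 T.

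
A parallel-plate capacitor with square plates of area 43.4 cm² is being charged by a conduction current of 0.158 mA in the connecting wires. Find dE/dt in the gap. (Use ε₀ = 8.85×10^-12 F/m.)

Charge continuity gives I_d = I = 1.58×10^-4 A between the plates.
Inverting I_d = ε₀ A dE/dt gives dE/dt = 1.58×10^-4 / (8.85×10^-12 · 4.34×10^-3) = 4.11×10^9 V/(m·s).

4.11×10^9 V/(m·s)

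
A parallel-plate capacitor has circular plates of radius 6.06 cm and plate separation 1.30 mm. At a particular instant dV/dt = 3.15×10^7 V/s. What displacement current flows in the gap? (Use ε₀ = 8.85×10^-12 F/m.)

2.47×10^-3 A

The field between the plates is E = V/d, so dE/dt = (3.15×10^7)/(1.30×10^-3 m) = 2.423×10^10 V/(m·s).
I_d = ε₀ A (dE/dt) = (8.85×10^-12)(0.01154)(2.423×10^10) = 2.47×10^-3 A.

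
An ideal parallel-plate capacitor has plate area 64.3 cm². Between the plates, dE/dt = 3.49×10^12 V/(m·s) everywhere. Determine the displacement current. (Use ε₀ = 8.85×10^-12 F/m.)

0.199 A

The displacement current is ε₀ times dΦ_E/dt = ε₀ A dE/dt = (8.85×10^-12)(6.43×10^-3)(3.49×10^12) = 0.199 A.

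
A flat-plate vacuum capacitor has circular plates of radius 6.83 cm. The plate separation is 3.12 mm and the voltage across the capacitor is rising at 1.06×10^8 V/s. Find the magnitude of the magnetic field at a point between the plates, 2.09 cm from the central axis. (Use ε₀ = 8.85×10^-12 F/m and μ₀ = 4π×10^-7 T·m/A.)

dE/dt = (dV/dt)/d = 3.397×10^10 V/(m·s); I_d = ε₀(πR²)(dE/dt) = (8.85×10^-12)(0.01466)(3.397×10^10) = 4.407×10^-3 A.
An Ampèrian loop of radius r encloses a fraction (r/R)² of I_d. Then B·2πr = μ₀ I_d (r/R)², giving B = μ₀ I_d r/(2πR²) = 3.95×10^-9 T.

3.95×10^-9 T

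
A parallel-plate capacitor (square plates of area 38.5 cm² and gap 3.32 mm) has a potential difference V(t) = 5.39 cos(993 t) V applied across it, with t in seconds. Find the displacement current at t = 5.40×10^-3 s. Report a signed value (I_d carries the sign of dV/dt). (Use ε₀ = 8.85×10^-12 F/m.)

4.37×10^-8 A

dV/dt = (5.39)(993)·−sin(5.3622) = 4261 V/s.
I_d = C dV/dt with C = ε₀A/d = (8.85×10^-12)(3.85×10^-3)/(3.32×10^-3) = 1.026×10^-11 F, so I_d = (1.026×10^-11)(4261) = 4.37×10^-8 A.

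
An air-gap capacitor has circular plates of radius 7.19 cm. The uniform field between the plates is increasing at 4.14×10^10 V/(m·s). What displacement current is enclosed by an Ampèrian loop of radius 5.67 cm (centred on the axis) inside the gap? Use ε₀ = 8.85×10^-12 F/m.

3.70×10^-3 A

Through the whole plate area (πR² = 0.01624 m²), I_d = ε₀ πR² dE/dt = 5.950×10^-3 A.
The field is uniform, so I_d,enc = I_d (r/R)² = (5.950×10^-3)(5.67/7.19)² = 3.70×10^-3 A.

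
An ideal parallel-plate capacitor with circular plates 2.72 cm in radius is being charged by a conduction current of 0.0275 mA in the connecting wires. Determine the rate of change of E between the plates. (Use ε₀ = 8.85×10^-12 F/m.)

1.34×10^9 V/(m·s)

The displacement current between the plates equals the conduction current, I_d = 0.0275 mA.
Inverting I_d = ε₀ A dE/dt gives dE/dt = 2.75×10^-5 / (8.85×10^-12 · 2.324×10^-3) = 1.34×10^9 V/(m·s).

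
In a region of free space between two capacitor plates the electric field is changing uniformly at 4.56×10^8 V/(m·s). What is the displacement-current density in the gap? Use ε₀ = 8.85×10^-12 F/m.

4.04×10^-3 A/m²

J_d = ε₀ ∂E/∂t, so J_d = 4.04×10^-3 A/m².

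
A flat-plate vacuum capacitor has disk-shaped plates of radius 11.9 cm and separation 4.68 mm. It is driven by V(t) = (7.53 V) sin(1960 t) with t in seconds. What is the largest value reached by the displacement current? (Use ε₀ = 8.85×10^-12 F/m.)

(dE/dt)_max = V₀ω/d = 3.154×10^6 V/(m·s); ω = 1960 rad/s.
I_d,max = ε₀ A (dE/dt)_max = (8.85×10^-12)(0.04449)(3.154×10^6) = 1.24×10^-6 A.

1.24×10^-6 A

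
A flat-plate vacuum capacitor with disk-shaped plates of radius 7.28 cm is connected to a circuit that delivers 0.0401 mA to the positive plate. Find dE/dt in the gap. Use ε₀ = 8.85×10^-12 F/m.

2.72×10^8 V/(m·s)

The displacement current between the plates equals the conduction current, I_d = 0.0401 mA.
Since I_d = ε₀ A dE/dt, dE/dt = I_d/(ε₀A) = (4.01×10^-5)/((8.85×10^-12)(0.01665)) = 2.72×10^8 V/(m·s).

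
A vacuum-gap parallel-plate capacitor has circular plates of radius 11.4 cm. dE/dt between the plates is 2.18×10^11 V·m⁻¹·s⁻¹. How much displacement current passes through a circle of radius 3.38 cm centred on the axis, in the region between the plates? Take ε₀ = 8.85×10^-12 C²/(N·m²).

6.92×10^-3 A

I_d = ε₀ dΦ_E/dt = ε₀ πR² (dE/dt) = (8.85×10^-12)(0.04083)(2.18×10^11) = 0.07877 A through the full plate area.
Through an area πr² the displacement current is I_d·(πr²/πR²) = I_d (r/R)² = 6.92×10^-3 A.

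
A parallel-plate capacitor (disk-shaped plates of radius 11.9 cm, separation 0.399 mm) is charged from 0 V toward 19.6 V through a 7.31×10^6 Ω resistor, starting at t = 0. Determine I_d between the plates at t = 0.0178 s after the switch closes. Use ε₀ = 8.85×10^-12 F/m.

2.27×10^-7 A

C = ε₀A/d = (8.85×10^-12)(0.04449)/(3.99×10^-4) = 9.868×10^-10 F, so τ = RC = 7.214×10^-3 s.
The conduction current is I(t) = (V₀/R) e^(−t/τ), and the displacement current between the plates equals it.
t/τ = 2.467; I_d = (19.6/7.31×10^6) · e^(−2.467) = (2.681×10^-6)(0.08484) = 2.27×10^-7 A.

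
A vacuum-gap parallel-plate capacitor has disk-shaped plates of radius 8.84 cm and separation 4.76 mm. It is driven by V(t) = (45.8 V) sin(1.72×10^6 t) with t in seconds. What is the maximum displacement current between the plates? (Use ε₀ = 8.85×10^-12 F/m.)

(dE/dt)_max = V₀ω/d = 1.655×10^10 V/(m·s); ω = 1.72×10^6 rad/s.
I_d,max = ε₀ A (dE/dt)_max = (8.85×10^-12)(0.02455)(1.655×10^10) = 3.60×10^-3 A.

3.60×10^-3 A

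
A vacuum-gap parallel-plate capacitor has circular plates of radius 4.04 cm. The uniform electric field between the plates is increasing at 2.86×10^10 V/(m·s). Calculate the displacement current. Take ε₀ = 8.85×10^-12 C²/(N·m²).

1.30×10^-3 A

I_d = ε₀ A (dE/dt) = (8.85×10^-12)(5.128×10^-3 m²)(2.86×10^10) = 1.30×10^-3 A.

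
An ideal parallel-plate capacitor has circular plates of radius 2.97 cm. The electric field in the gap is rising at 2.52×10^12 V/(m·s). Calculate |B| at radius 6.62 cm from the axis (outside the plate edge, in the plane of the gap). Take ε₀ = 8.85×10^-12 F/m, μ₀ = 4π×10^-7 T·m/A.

I_d = ε₀ dΦ_E/dt = ε₀ πR² (dE/dt) = (8.85×10^-12)(2.771×10^-3)(2.52×10^12) = 0.06180 A through the full plate area.
With r > R the enclosed displacement current is the full I_d; B = μ₀ I_d / (2πr) = 1.87×10^-7 T.

1.87×10^-7 T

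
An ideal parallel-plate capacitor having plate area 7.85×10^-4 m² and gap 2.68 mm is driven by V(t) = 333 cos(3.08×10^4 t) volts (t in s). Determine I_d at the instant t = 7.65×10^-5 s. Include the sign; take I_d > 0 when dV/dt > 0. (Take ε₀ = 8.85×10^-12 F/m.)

-1.88×10^-5 A

C = ε₀A/d = (8.85×10^-12)(7.85×10^-4)/(2.68×10^-3) = 2.592×10^-12 F. dV/dt = V₀ω·−sin(ωt); at ωt = 2.3562 rad this factor is -0.7071.
I_d = C dV/dt = (2.592×10^-12)(333)(3.08×10^4)(-0.7071) = -1.88×10^-5 A.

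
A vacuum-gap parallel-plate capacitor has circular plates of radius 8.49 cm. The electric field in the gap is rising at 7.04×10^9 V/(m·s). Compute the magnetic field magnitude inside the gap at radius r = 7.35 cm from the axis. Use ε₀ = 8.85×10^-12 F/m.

2.88×10^-9 T

Through the whole plate area (πR² = 0.02264 m²), I_d = ε₀ πR² dE/dt = 1.411×10^-3 A.
An Ampèrian loop of radius r encloses a fraction (r/R)² of I_d. Then B·2πr = μ₀ I_d (r/R)², giving B = μ₀ I_d r/(2πR²) = 2.88×10^-9 T.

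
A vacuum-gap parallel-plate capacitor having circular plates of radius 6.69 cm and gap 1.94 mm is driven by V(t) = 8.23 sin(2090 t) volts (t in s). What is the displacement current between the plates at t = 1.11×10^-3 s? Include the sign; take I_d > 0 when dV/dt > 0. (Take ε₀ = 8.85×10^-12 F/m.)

dE/dt = (V₀ω/d)·cos(ωt) with ωt = 2.3199 rad: (8.23)(2090)(-0.6810)/(1.94×10^-3) = -6.038×10^6 V/(m·s).
I_d = ε₀ A dE/dt = (8.85×10^-12)(0.01406)(-6.038×10^6) = -7.51×10^-7 A.

-7.51×10^-7 A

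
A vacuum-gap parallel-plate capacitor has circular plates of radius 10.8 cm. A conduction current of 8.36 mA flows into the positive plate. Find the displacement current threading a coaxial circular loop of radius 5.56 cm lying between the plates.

Between the plates the displacement current equals the wire current: I_d = 8.36 mA = 8.36×10^-3 A.
The field is uniform, so I_d,enc = I_d (r/R)² = (8.36×10^-3)(5.56/10.8)² = 2.22×10^-3 A.

2.22×10^-3 A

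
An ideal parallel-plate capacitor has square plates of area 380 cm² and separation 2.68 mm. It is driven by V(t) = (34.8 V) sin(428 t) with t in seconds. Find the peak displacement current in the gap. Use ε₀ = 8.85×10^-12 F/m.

C = ε₀A/d = (8.85×10^-12)(0.0380)/(2.68×10^-3) = 1.255×10^-10 F; ω = 428 rad/s.
I_d = C dV/dt, so |I_d|_max = C V₀ ω = (1.255×10^-10)(34.8)(428) = 1.87×10^-6 A.

1.87×10^-6 A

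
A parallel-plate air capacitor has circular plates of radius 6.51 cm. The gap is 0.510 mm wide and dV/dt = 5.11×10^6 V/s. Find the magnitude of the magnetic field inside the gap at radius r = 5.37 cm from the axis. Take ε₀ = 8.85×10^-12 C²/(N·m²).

2.99×10^-9 T

dE/dt = (dV/dt)/d = 1.002×10^10 V/(m·s); I_d = ε₀(πR²)(dE/dt) = (8.85×10^-12)(0.01331)(1.002×10^10) = 1.180×10^-3 A.
∮B·dl = μ₀ I_d,enc with I_d,enc = I_d r²/R² = 8.029×10^-4 A; so B = μ₀ I_d,enc/(2πr) = 2.99×10^-9 T.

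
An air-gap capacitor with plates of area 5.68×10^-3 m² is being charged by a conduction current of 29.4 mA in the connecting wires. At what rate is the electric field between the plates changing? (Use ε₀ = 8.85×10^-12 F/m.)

Charge continuity gives I_d = I = 0.0294 A between the plates.
Then dE/dt = I_d/(ε₀A) = 5.85×10^11 V/(m·s).

5.85×10^11 V/(m·s)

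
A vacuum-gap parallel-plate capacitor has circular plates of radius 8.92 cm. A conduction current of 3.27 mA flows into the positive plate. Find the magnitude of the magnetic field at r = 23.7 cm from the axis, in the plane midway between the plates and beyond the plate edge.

2.76×10^-9 T

Between the plates the displacement current equals the wire current: I_d = 3.27 mA = 3.27×10^-3 A.
With r > R the enclosed displacement current is the full I_d; B = μ₀ I_d / (2πr) = 2.76×10^-9 T.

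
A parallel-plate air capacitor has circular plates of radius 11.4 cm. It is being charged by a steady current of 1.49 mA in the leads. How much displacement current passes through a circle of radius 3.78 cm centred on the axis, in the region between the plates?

By continuity the displacement current in the gap matches the conduction current: I_d = 1.49×10^-3 A.
The field is uniform, so I_d,enc = I_d (r/R)² = (1.49×10^-3)(3.78/11.4)² = 1.64×10^-4 A.

1.64×10^-4 A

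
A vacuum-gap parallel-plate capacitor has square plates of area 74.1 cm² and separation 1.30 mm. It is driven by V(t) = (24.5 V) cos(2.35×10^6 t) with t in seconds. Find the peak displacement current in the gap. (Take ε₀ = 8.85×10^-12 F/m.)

2.90×10^-3 A

C = ε₀A/d = (8.85×10^-12)(7.41×10^-3)/(1.30×10^-3) = 5.045×10^-11 F; ω = 2.35×10^6 rad/s.
I_d = C dV/dt, so |I_d|_max = C V₀ ω = (5.045×10^-11)(24.5)(2.35×10^6) = 2.90×10^-3 A.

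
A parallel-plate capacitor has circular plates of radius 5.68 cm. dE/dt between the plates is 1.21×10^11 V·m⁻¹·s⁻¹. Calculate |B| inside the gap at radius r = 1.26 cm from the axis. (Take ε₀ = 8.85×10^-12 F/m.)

8.48×10^-9 T

I_d = ε₀ dΦ_E/dt = ε₀ πR² (dE/dt) = (8.85×10^-12)(0.01014)(1.21×10^11) = 0.01086 A through the full plate area.
∮B·dl = μ₀ I_d,enc with I_d,enc = I_d r²/R² = 5.344×10^-4 A; so B = μ₀ I_d,enc/(2πr) = 8.48×10^-9 T.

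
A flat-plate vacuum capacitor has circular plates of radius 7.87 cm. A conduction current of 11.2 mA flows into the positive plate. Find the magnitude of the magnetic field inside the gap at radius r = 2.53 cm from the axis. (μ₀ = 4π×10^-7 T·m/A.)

No conduction current crosses the gap, so I_d there equals the 0.0112 A in the leads.
∮B·dl = μ₀ I_d,enc with I_d,enc = I_d r²/R² = 1.157×10^-3 A; so B = μ₀ I_d,enc/(2πr) = 9.15×10^-9 T.

9.15×10^-9 T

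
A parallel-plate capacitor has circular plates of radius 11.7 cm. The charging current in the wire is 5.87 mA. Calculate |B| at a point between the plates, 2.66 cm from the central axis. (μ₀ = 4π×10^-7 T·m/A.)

By continuity the displacement current in the gap matches the conduction current: I_d = 5.87×10^-3 A.
For r < R the Ampère–Maxwell law gives B(2πr) = μ₀ I_d (r²/R²), so B = μ₀ I_d r/(2πR²) = (4π×10^-7)(5.87×10^-3)(0.0266)/(2π·0.117²) = 2.28×10^-9 T.

2.28×10^-9 T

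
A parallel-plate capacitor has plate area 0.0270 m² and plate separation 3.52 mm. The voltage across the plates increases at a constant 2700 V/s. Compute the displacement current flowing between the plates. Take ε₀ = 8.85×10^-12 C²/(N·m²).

1.83×10^-7 A

E = V/d so dE/dt = (dV/dt)/d = 7.670×10^5 V/(m·s), and I_d = ε₀ A dE/dt = (8.85×10^-12)(0.0270)(7.670×10^5) = 1.83×10^-7 A.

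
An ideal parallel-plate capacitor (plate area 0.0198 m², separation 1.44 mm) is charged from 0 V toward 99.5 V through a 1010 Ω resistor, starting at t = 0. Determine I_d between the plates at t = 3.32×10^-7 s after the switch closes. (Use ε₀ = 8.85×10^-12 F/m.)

C = ε₀A/d = (8.85×10^-12)(0.0198)/(1.44×10^-3) = 1.217×10^-10 F, so τ = RC = 1.229×10^-7 s.
The conduction current is I(t) = (V₀/R) e^(−t/τ), and the displacement current between the plates equals it.
t/τ = 2.701; I_d = (99.5/1010) · e^(−2.701) = (0.09851)(0.06714) = 6.61×10^-3 A.

6.61×10^-3 A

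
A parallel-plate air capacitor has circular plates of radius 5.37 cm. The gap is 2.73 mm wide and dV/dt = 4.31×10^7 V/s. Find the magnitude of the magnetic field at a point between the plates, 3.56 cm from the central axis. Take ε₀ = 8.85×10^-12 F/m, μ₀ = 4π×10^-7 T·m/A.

With E = V/d, dE/dt = 1.579×10^10 V/(m·s) and πR² = 9.059×10^-3 m², giving I_d = ε₀ πR² dE/dt = 1.266×10^-3 A.
An Ampèrian loop of radius r encloses a fraction (r/R)² of I_d. Then B·2πr = μ₀ I_d (r/R)², giving B = μ₀ I_d r/(2πR²) = 3.13×10^-9 T.

3.13×10^-9 T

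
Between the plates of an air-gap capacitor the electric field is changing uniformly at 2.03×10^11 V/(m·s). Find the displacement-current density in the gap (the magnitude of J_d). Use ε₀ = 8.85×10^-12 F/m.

J_d = ε₀ ∂E/∂t, so J_d = 1.80 A/m².

1.80 A/m²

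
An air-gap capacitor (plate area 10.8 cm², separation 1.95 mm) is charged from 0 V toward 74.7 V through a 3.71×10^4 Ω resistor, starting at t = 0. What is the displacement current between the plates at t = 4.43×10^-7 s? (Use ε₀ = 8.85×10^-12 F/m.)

1.76×10^-4 A

C = ε₀A/d = (8.85×10^-12)(1.08×10^-3)/(1.95×10^-3) = 4.902×10^-12 F, so τ = RC = 1.819×10^-7 s.
The conduction current is I(t) = (V₀/R) e^(−t/τ), and the displacement current between the plates equals it.
t/τ = 2.435; I_d = (74.7/3.71×10^4) · e^(−2.435) = (2.013×10^-3)(0.08760) = 1.76×10^-4 A.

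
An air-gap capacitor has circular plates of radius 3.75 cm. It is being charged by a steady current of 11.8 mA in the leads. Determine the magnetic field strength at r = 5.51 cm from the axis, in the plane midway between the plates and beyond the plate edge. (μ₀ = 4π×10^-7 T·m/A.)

4.28×10^-8 T

No conduction current crosses the gap, so I_d there equals the 0.0118 A in the leads.
For r ≥ R the full I_d is enclosed: B = μ₀ I_d/(2πr) = (4π×10^-7)(0.0118)/(2π·0.0551) = 4.28×10^-8 T.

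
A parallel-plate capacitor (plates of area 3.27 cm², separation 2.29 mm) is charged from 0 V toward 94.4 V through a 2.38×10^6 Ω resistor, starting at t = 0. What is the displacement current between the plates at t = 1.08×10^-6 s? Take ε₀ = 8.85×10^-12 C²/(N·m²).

C = ε₀A/d = (8.85×10^-12)(3.27×10^-4)/(2.29×10^-3) = 1.264×10^-12 F and τ = RC = 3.008×10^-6 s. I_d in the gap equals the RC charging current.
I_d(t) = (V₀/R) e^(−t/τ) = 3.966×10^-5 · e^(−0.3590) = 2.77×10^-5 A.

2.77×10^-5 A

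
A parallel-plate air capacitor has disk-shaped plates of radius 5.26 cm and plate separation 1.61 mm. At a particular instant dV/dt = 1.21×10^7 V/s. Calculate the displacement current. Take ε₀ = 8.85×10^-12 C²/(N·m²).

5.78×10^-4 A

E = V/d so dE/dt = (dV/dt)/d = 7.516×10^9 V/(m·s), and I_d = ε₀ A dE/dt = (8.85×10^-12)(8.692×10^-3)(7.516×10^9) = 5.78×10^-4 A.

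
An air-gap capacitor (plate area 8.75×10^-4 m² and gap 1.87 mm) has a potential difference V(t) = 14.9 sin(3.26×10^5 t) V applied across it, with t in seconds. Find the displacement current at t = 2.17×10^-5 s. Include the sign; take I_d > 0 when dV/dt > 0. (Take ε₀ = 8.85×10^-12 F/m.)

1.41×10^-5 A

C = ε₀A/d = (8.85×10^-12)(8.75×10^-4)/(1.87×10^-3) = 4.141×10^-12 F. dV/dt = V₀ω·cos(ωt); at ωt = 7.0742 rad this factor is 0.7031.
I_d = C dV/dt = (4.141×10^-12)(14.9)(3.26×10^5)(0.7031) = 1.41×10^-5 A.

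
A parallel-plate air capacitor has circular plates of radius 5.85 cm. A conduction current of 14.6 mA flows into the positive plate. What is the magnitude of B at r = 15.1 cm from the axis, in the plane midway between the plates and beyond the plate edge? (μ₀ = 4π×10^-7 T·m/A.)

1.93×10^-8 T

No conduction current crosses the gap, so I_d there equals the 0.0146 A in the leads.
For r ≥ R the full I_d is enclosed: B = μ₀ I_d/(2πr) = (4π×10^-7)(0.0146)/(2π·0.151) = 1.93×10^-8 T.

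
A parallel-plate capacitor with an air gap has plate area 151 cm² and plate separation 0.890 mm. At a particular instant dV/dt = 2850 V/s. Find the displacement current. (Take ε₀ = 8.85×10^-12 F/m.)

The field between the plates is E = V/d, so dE/dt = (2850)/(8.90×10^-4 m) = 3.202×10^6 V/(m·s).
I_d = ε₀ A (dE/dt) = (8.85×10^-12)(0.0151)(3.202×10^6) = 4.28×10^-7 A.

4.28×10^-7 A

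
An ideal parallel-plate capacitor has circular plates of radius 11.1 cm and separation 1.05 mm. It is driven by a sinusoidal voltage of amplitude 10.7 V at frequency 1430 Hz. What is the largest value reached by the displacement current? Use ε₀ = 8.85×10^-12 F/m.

3.14×10^-5 A

The displacement current equals the conduction current C dV/dt, which peaks at C V₀ ω.
With C = ε₀A/d = (8.85×10^-12)(0.03871)/(1.05×10^-3) = 3.263×10^-10 F and ω = 2πf = 8985 rad/s, I_d,max = (3.263×10^-10)(10.7)(8985) = 3.14×10^-5 A.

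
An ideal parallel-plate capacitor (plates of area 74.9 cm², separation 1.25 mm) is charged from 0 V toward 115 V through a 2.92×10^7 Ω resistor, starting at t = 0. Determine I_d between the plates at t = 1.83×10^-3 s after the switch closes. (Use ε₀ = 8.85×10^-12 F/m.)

1.21×10^-6 A

With C = ε₀A/d = (8.85×10^-12)(7.49×10^-3)/(1.25×10^-3) = 5.303×10^-11 F, the time constant is τ = RC = 1.548×10^-3 s, so t/τ = 1.182 and e^(−t/τ) = 0.3067.
I_d = I_cond = (V₀/R) e^(−t/τ) = (3.938×10^-6)(0.3067) = 1.21×10^-6 A.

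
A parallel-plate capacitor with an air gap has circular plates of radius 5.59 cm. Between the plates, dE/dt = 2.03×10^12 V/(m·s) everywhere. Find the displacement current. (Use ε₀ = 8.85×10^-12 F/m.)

0.176 A

I_d = ε₀ A (dE/dt) = (8.85×10^-12)(9.817×10^-3 m²)(2.03×10^12) = 0.176 A.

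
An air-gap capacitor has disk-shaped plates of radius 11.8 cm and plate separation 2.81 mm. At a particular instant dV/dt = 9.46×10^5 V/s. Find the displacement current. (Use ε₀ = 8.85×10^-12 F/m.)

1.30×10^-4 A

C = ε₀A/d = (8.85×10^-12)(0.04374)/(2.81×10^-3) = 1.378×10^-10 F.
I_d = C dV/dt = (1.378×10^-10)(9.46×10^5) = 1.30×10^-4 A.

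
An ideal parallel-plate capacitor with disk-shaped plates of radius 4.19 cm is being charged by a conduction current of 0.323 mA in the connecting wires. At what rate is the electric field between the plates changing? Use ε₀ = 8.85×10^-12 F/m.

6.62×10^9 V/(m·s)

The displacement current between the plates equals the conduction current, I_d = 0.323 mA.
Since I_d = ε₀ A dE/dt, dE/dt = I_d/(ε₀A) = (3.23×10^-4)/((8.85×10^-12)(5.515×10^-3)) = 6.62×10^9 V/(m·s).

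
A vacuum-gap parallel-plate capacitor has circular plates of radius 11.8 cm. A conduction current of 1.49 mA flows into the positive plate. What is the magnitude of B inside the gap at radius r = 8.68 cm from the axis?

1.86×10^-9 T

No conduction current crosses the gap, so I_d there equals the 1.49×10^-3 A in the leads.
For r < R the Ampère–Maxwell law gives B(2πr) = μ₀ I_d (r²/R²), so B = μ₀ I_d r/(2πR²) = (4π×10^-7)(1.49×10^-3)(0.0868)/(2π·0.118²) = 1.86×10^-9 T.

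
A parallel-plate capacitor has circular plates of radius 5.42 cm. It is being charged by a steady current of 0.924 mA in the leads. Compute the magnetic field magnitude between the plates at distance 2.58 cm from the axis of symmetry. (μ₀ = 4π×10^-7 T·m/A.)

1.62×10^-9 T

No conduction current crosses the gap, so I_d there equals the 9.24×10^-4 A in the leads.
An Ampèrian loop of radius r encloses a fraction (r/R)² of I_d. Then B·2πr = μ₀ I_d (r/R)², giving B = μ₀ I_d r/(2πR²) = 1.62×10^-9 T.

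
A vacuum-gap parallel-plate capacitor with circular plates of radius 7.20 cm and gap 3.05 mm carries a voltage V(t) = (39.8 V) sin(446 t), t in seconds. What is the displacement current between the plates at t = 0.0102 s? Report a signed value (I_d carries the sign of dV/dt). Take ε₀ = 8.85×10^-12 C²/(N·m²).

C = ε₀A/d = (8.85×10^-12)(0.01629)/(3.05×10^-3) = 4.727×10^-11 F. dV/dt = V₀ω·cos(ωt); at ωt = 4.5492 rad this factor is -0.1625.
I_d = C dV/dt = (4.727×10^-11)(39.8)(446)(-0.1625) = -1.36×10^-7 A.

-1.36×10^-7 A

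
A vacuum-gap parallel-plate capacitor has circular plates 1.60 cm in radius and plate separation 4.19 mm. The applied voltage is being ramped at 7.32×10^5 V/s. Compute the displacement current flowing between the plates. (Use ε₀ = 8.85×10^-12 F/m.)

1.24×10^-6 A

E = V/d so dE/dt = (dV/dt)/d = 1.747×10^8 V/(m·s), and I_d = ε₀ A dE/dt = (8.85×10^-12)(8.042×10^-4)(1.747×10^8) = 1.24×10^-6 A.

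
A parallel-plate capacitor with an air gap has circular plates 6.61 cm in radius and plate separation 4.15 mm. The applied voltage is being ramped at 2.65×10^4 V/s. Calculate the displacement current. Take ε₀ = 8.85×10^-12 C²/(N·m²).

7.76×10^-7 A

C = ε₀A/d = (8.85×10^-12)(0.01373)/(4.15×10^-3) = 2.928×10^-11 F.
I_d = C dV/dt = (2.928×10^-11)(2.65×10^4) = 7.76×10^-7 A.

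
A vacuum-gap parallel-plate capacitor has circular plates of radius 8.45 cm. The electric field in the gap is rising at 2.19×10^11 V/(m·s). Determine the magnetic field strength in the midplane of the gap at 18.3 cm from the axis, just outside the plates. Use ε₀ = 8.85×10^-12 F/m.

4.75×10^-8 T

Total displacement current: I_d = ε₀(πR²)(dE/dt) = (8.85×10^-12)(0.02243)(2.19×10^11) = 0.04347 A.
With r > R the enclosed displacement current is the full I_d; B = μ₀ I_d / (2πr) = 4.75×10^-8 T.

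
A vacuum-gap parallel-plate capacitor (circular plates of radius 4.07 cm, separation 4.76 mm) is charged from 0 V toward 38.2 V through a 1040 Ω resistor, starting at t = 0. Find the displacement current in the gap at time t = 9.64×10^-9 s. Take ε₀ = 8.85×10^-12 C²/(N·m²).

0.0141 A

C = ε₀A/d = (8.85×10^-12)(5.204×10^-3)/(4.76×10^-3) = 9.676×10^-12 F, so τ = RC = 1.006×10^-8 s.
The conduction current is I(t) = (V₀/R) e^(−t/τ), and the displacement current between the plates equals it.
t/τ = 0.9583; I_d = (38.2/1040) · e^(−0.9583) = (0.03673)(0.3835) = 0.0141 A.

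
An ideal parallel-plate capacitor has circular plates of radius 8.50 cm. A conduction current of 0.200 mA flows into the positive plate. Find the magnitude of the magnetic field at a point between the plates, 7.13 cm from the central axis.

3.95×10^-10 T

Between the plates the displacement current equals the wire current: I_d = 0.200 mA = 2.00×10^-4 A.
∮B·dl = μ₀ I_d,enc with I_d,enc = I_d r²/R² = 1.407×10^-4 A; so B = μ₀ I_d,enc/(2πr) = 3.95×10^-10 T.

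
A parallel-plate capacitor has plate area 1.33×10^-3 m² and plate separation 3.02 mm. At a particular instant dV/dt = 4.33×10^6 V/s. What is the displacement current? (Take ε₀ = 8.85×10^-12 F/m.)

The displacement current equals the charging current C dV/dt. With C = ε₀A/d = (8.85×10^-12)(1.33×10^-3)/(3.02×10^-3) = 3.898×10^-12 F, I_d = (3.898×10^-12)(4.33×10^6) = 1.69×10^-5 A.

1.69×10^-5 A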